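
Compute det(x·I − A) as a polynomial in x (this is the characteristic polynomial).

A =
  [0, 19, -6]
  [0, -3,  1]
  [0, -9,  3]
x^3

Expanding det(x·I − A) (e.g. by cofactor expansion or by noting that A is similar to its Jordan form J, which has the same characteristic polynomial as A) gives
  χ_A(x) = x^3
which factors as x^3. The eigenvalues (with algebraic multiplicities) are λ = 0 with multiplicity 3.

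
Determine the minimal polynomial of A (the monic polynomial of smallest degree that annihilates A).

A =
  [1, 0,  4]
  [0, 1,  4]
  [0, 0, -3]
x^2 + 2*x - 3

The characteristic polynomial is χ_A(x) = (x - 1)^2*(x + 3), so the eigenvalues are known. The minimal polynomial is
  m_A(x) = Π_λ (x − λ)^{k_λ}
where k_λ is the size of the *largest* Jordan block for λ (equivalently, the smallest k with (A − λI)^k v = 0 for every generalised eigenvector v of λ).

  λ = -3: largest Jordan block has size 1, contributing (x + 3)
  λ = 1: largest Jordan block has size 1, contributing (x − 1)

So m_A(x) = (x - 1)*(x + 3) = x^2 + 2*x - 3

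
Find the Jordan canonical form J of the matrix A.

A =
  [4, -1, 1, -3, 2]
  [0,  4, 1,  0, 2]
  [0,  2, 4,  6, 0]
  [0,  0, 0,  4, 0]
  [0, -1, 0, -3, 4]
J_3(4) ⊕ J_1(4) ⊕ J_1(4)

The characteristic polynomial is
  det(x·I − A) = x^5 - 20*x^4 + 160*x^3 - 640*x^2 + 1280*x - 1024 = (x - 4)^5

Eigenvalues and multiplicities (the geometric multiplicity of λ is n − rank(A − λI), which equals the number of Jordan blocks for λ):
  λ = 4: algebraic multiplicity = 5, geometric multiplicity = 3

Determining the block sizes for each eigenvalue:
  λ = 4: with am = 5 and gm = 3, the partition is not yet determined (e.g. several partitions of 5 into 3 parts exist). Let N = A − (4)·I. Computing rank(N^1) = 2, rank(N^2) = 1, rank(N^3) = 0; the number of blocks of size ≥ j is rank(N^{j−1}) − rank(N^j), giving [3, 1, 1]. So we have 1 block(s) of size 3, 2 block(s) of size 1 → block sizes [3, 1, 1]

Assembling the blocks gives a Jordan form
J =
  [4, 1, 0, 0, 0]
  [0, 4, 1, 0, 0]
  [0, 0, 4, 0, 0]
  [0, 0, 0, 4, 0]
  [0, 0, 0, 0, 4]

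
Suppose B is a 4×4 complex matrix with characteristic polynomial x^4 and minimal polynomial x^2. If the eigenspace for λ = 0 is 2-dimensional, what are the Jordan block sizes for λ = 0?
Block sizes for λ = 0: [2, 2]

Step 1 — from the characteristic polynomial, algebraic multiplicity of λ = 0 is 4. From dim ker(B − (0)·I) = 2, there are exactly 2 Jordan blocks for λ = 0.
Step 2 — from the minimal polynomial, the factor (x − 0)^2 tells us the largest block for λ = 0 has size 2.
Step 3 — with total size 4, 2 blocks, and largest block 2, the block sizes (in nonincreasing order) are [2, 2].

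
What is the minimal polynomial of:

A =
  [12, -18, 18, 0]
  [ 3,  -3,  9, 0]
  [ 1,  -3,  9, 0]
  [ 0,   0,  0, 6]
x^2 - 12*x + 36

The characteristic polynomial is χ_A(x) = (x - 6)^4, so the eigenvalues are known. The minimal polynomial is
  m_A(x) = Π_λ (x − λ)^{k_λ}
where k_λ is the size of the *largest* Jordan block for λ (equivalently, the smallest k with (A − λI)^k v = 0 for every generalised eigenvector v of λ).

  λ = 6: largest Jordan block has size 2, contributing (x − 6)^2

So m_A(x) = (x - 6)^2 = x^2 - 12*x + 36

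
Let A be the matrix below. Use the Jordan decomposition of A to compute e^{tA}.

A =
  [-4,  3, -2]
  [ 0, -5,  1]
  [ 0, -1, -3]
e^{tA} =
  [exp(-4*t), -t^2*exp(-4*t)/2 + 3*t*exp(-4*t), t^2*exp(-4*t)/2 - 2*t*exp(-4*t)]
  [0, -t*exp(-4*t) + exp(-4*t), t*exp(-4*t)]
  [0, -t*exp(-4*t), t*exp(-4*t) + exp(-4*t)]

Strategy: write A = P · J · P⁻¹ where J is a Jordan canonical form, so e^{tA} = P · e^{tJ} · P⁻¹, and e^{tJ} can be computed block-by-block.

A has Jordan form
J =
  [-4,  1,  0]
  [ 0, -4,  1]
  [ 0,  0, -4]
(up to reordering of blocks).

Per-block formulas:
  For a 3×3 Jordan block J_3(-4): exp(t · J_3(-4)) = e^(-4t)·(I + t·N + (t^2/2)·N^2), where N is the 3×3 nilpotent shift.

After assembling e^{tJ} and conjugating by P, we get:

e^{tA} =
  [exp(-4*t), -t^2*exp(-4*t)/2 + 3*t*exp(-4*t), t^2*exp(-4*t)/2 - 2*t*exp(-4*t)]
  [0, -t*exp(-4*t) + exp(-4*t), t*exp(-4*t)]
  [0, -t*exp(-4*t), t*exp(-4*t) + exp(-4*t)]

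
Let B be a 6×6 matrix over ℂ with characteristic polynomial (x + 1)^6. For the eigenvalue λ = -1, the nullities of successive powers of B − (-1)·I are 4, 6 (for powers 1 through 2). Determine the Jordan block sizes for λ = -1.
Block sizes for λ = -1: [2, 2, 1, 1]

From the dimensions of kernels of powers, the number of Jordan blocks of size at least j is d_j − d_{j−1} where d_j = dim ker(N^j) (with d_0 = 0). Computing the differences gives [4, 2].
The number of blocks of size exactly k is (#blocks of size ≥ k) − (#blocks of size ≥ k + 1), so the partition is: 2 block(s) of size 1, 2 block(s) of size 2.
In nonincreasing order the block sizes are [2, 2, 1, 1].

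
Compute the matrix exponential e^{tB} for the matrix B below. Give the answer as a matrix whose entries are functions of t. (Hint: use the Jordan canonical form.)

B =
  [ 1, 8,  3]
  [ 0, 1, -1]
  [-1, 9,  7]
e^{tB} =
  [t^2*exp(3*t)/2 - 2*t*exp(3*t) + exp(3*t), -5*t^2*exp(3*t)/2 + 8*t*exp(3*t), -t^2*exp(3*t) + 3*t*exp(3*t)]
  [t^2*exp(3*t)/2, -5*t^2*exp(3*t)/2 - 2*t*exp(3*t) + exp(3*t), -t^2*exp(3*t) - t*exp(3*t)]
  [-t^2*exp(3*t) - t*exp(3*t), 5*t^2*exp(3*t) + 9*t*exp(3*t), 2*t^2*exp(3*t) + 4*t*exp(3*t) + exp(3*t)]

Strategy: write B = P · J · P⁻¹ where J is a Jordan canonical form, so e^{tB} = P · e^{tJ} · P⁻¹, and e^{tJ} can be computed block-by-block.

B has Jordan form
J =
  [3, 1, 0]
  [0, 3, 1]
  [0, 0, 3]
(up to reordering of blocks).

Per-block formulas:
  For a 3×3 Jordan block J_3(3): exp(t · J_3(3)) = e^(3t)·(I + t·N + (t^2/2)·N^2), where N is the 3×3 nilpotent shift.

After assembling e^{tJ} and conjugating by P, we get:

e^{tB} =
  [t^2*exp(3*t)/2 - 2*t*exp(3*t) + exp(3*t), -5*t^2*exp(3*t)/2 + 8*t*exp(3*t), -t^2*exp(3*t) + 3*t*exp(3*t)]
  [t^2*exp(3*t)/2, -5*t^2*exp(3*t)/2 - 2*t*exp(3*t) + exp(3*t), -t^2*exp(3*t) - t*exp(3*t)]
  [-t^2*exp(3*t) - t*exp(3*t), 5*t^2*exp(3*t) + 9*t*exp(3*t), 2*t^2*exp(3*t) + 4*t*exp(3*t) + exp(3*t)]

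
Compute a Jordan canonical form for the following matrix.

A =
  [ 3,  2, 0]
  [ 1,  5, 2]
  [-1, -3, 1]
J_3(3)

The characteristic polynomial is
  det(x·I − A) = x^3 - 9*x^2 + 27*x - 27 = (x - 3)^3

Eigenvalues and multiplicities (the geometric multiplicity of λ is n − rank(A − λI), which equals the number of Jordan blocks for λ):
  λ = 3: algebraic multiplicity = 3, geometric multiplicity = 1

Determining the block sizes for each eigenvalue:
  λ = 3: one block (gm = 1), so the single block has size am = 3 → block sizes [3]

Assembling the blocks gives a Jordan form
J =
  [3, 1, 0]
  [0, 3, 1]
  [0, 0, 3]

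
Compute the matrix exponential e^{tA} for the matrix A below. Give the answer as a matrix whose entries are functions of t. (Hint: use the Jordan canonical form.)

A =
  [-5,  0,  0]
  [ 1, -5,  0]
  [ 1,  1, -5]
e^{tA} =
  [exp(-5*t), 0, 0]
  [t*exp(-5*t), exp(-5*t), 0]
  [t^2*exp(-5*t)/2 + t*exp(-5*t), t*exp(-5*t), exp(-5*t)]

Strategy: write A = P · J · P⁻¹ where J is a Jordan canonical form, so e^{tA} = P · e^{tJ} · P⁻¹, and e^{tJ} can be computed block-by-block.

A has Jordan form
J =
  [-5,  1,  0]
  [ 0, -5,  1]
  [ 0,  0, -5]
(up to reordering of blocks).

Per-block formulas:
  For a 3×3 Jordan block J_3(-5): exp(t · J_3(-5)) = e^(-5t)·(I + t·N + (t^2/2)·N^2), where N is the 3×3 nilpotent shift.

After assembling e^{tJ} and conjugating by P, we get:

e^{tA} =
  [exp(-5*t), 0, 0]
  [t*exp(-5*t), exp(-5*t), 0]
  [t^2*exp(-5*t)/2 + t*exp(-5*t), t*exp(-5*t), exp(-5*t)]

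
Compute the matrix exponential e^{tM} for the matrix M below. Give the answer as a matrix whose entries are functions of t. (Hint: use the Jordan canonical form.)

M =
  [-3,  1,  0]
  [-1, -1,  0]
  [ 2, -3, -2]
e^{tM} =
  [-t*exp(-2*t) + exp(-2*t), t*exp(-2*t), 0]
  [-t*exp(-2*t), t*exp(-2*t) + exp(-2*t), 0]
  [t^2*exp(-2*t)/2 + 2*t*exp(-2*t), -t^2*exp(-2*t)/2 - 3*t*exp(-2*t), exp(-2*t)]

Strategy: write M = P · J · P⁻¹ where J is a Jordan canonical form, so e^{tM} = P · e^{tJ} · P⁻¹, and e^{tJ} can be computed block-by-block.

M has Jordan form
J =
  [-2,  1,  0]
  [ 0, -2,  1]
  [ 0,  0, -2]
(up to reordering of blocks).

Per-block formulas:
  For a 3×3 Jordan block J_3(-2): exp(t · J_3(-2)) = e^(-2t)·(I + t·N + (t^2/2)·N^2), where N is the 3×3 nilpotent shift.

After assembling e^{tJ} and conjugating by P, we get:

e^{tM} =
  [-t*exp(-2*t) + exp(-2*t), t*exp(-2*t), 0]
  [-t*exp(-2*t), t*exp(-2*t) + exp(-2*t), 0]
  [t^2*exp(-2*t)/2 + 2*t*exp(-2*t), -t^2*exp(-2*t)/2 - 3*t*exp(-2*t), exp(-2*t)]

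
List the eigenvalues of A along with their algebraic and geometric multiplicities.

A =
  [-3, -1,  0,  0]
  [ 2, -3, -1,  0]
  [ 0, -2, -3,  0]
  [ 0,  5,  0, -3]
λ = -3: alg = 4, geom = 2

Step 1 — factor the characteristic polynomial to read off the algebraic multiplicities:
  χ_A(x) = (x + 3)^4

Step 2 — compute geometric multiplicities via the rank-nullity identity g(λ) = n − rank(A − λI):
  rank(A − (-3)·I) = 2, so dim ker(A − (-3)·I) = n − 2 = 2

Summary:
  λ = -3: algebraic multiplicity = 4, geometric multiplicity = 2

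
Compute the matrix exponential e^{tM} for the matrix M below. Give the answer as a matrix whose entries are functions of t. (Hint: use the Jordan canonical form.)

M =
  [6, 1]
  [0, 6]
e^{tM} =
  [exp(6*t), t*exp(6*t)]
  [0, exp(6*t)]

Strategy: write M = P · J · P⁻¹ where J is a Jordan canonical form, so e^{tM} = P · e^{tJ} · P⁻¹, and e^{tJ} can be computed block-by-block.

M has Jordan form
J =
  [6, 1]
  [0, 6]
(up to reordering of blocks).

Per-block formulas:
  For a 2×2 Jordan block J_2(6): exp(t · J_2(6)) = e^(6t)·(I + t·N), where N is the 2×2 nilpotent shift.

After assembling e^{tJ} and conjugating by P, we get:

e^{tM} =
  [exp(6*t), t*exp(6*t)]
  [0, exp(6*t)]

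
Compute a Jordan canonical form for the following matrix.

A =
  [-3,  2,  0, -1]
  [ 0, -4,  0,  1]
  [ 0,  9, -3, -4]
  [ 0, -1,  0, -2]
J_3(-3) ⊕ J_1(-3)

The characteristic polynomial is
  det(x·I − A) = x^4 + 12*x^3 + 54*x^2 + 108*x + 81 = (x + 3)^4

Eigenvalues and multiplicities (the geometric multiplicity of λ is n − rank(A − λI), which equals the number of Jordan blocks for λ):
  λ = -3: algebraic multiplicity = 4, geometric multiplicity = 2

Determining the block sizes for each eigenvalue:
  λ = -3: with am = 4 and gm = 2, the partition is not yet determined (e.g. several partitions of 4 into 2 parts exist). Let N = A − (-3)·I. Computing rank(N^1) = 2, rank(N^2) = 1, rank(N^3) = 0; the number of blocks of size ≥ j is rank(N^{j−1}) − rank(N^j), giving [2, 1, 1]. So we have 1 block(s) of size 3, 1 block(s) of size 1 → block sizes [3, 1]

Assembling the blocks gives a Jordan form
J =
  [-3,  1,  0,  0]
  [ 0, -3,  1,  0]
  [ 0,  0, -3,  0]
  [ 0,  0,  0, -3]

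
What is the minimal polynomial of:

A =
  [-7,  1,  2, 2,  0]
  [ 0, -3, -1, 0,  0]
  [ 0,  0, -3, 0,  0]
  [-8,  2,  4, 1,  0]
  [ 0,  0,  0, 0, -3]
x^3 + 9*x^2 + 27*x + 27

The characteristic polynomial is χ_A(x) = (x + 3)^5, so the eigenvalues are known. The minimal polynomial is
  m_A(x) = Π_λ (x − λ)^{k_λ}
where k_λ is the size of the *largest* Jordan block for λ (equivalently, the smallest k with (A − λI)^k v = 0 for every generalised eigenvector v of λ).

  λ = -3: largest Jordan block has size 3, contributing (x + 3)^3

So m_A(x) = (x + 3)^3 = x^3 + 9*x^2 + 27*x + 27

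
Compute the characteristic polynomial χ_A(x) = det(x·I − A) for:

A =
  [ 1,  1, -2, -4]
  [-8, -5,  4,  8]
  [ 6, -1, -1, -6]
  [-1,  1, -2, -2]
x^4 + 7*x^3 + 9*x^2 - 27*x - 54

Expanding det(x·I − A) (e.g. by cofactor expansion or by noting that A is similar to its Jordan form J, which has the same characteristic polynomial as A) gives
  χ_A(x) = x^4 + 7*x^3 + 9*x^2 - 27*x - 54
which factors as (x - 2)*(x + 3)^3. The eigenvalues (with algebraic multiplicities) are λ = -3 with multiplicity 3, λ = 2 with multiplicity 1.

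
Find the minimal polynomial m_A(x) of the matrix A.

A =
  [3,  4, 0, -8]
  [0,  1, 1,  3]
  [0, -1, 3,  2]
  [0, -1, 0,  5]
x^3 - 9*x^2 + 27*x - 27

The characteristic polynomial is χ_A(x) = (x - 3)^4, so the eigenvalues are known. The minimal polynomial is
  m_A(x) = Π_λ (x − λ)^{k_λ}
where k_λ is the size of the *largest* Jordan block for λ (equivalently, the smallest k with (A − λI)^k v = 0 for every generalised eigenvector v of λ).

  λ = 3: largest Jordan block has size 3, contributing (x − 3)^3

So m_A(x) = (x - 3)^3 = x^3 - 9*x^2 + 27*x - 27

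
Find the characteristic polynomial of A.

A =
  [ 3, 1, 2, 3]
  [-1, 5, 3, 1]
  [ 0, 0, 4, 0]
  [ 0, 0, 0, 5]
x^4 - 17*x^3 + 108*x^2 - 304*x + 320

Expanding det(x·I − A) (e.g. by cofactor expansion or by noting that A is similar to its Jordan form J, which has the same characteristic polynomial as A) gives
  χ_A(x) = x^4 - 17*x^3 + 108*x^2 - 304*x + 320
which factors as (x - 5)*(x - 4)^3. The eigenvalues (with algebraic multiplicities) are λ = 4 with multiplicity 3, λ = 5 with multiplicity 1.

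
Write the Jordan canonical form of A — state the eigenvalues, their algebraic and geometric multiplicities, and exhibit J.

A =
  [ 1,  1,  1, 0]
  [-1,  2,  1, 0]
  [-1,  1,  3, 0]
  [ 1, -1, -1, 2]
J_3(2) ⊕ J_1(2)

The characteristic polynomial is
  det(x·I − A) = x^4 - 8*x^3 + 24*x^2 - 32*x + 16 = (x - 2)^4

Eigenvalues and multiplicities (the geometric multiplicity of λ is n − rank(A − λI), which equals the number of Jordan blocks for λ):
  λ = 2: algebraic multiplicity = 4, geometric multiplicity = 2

Determining the block sizes for each eigenvalue:
  λ = 2: with am = 4 and gm = 2, the partition is not yet determined (e.g. several partitions of 4 into 2 parts exist). Let N = A − (2)·I. Computing rank(N^1) = 2, rank(N^2) = 1, rank(N^3) = 0; the number of blocks of size ≥ j is rank(N^{j−1}) − rank(N^j), giving [2, 1, 1]. So we have 1 block(s) of size 3, 1 block(s) of size 1 → block sizes [3, 1]

Assembling the blocks gives a Jordan form
J =
  [2, 1, 0, 0]
  [0, 2, 1, 0]
  [0, 0, 2, 0]
  [0, 0, 0, 2]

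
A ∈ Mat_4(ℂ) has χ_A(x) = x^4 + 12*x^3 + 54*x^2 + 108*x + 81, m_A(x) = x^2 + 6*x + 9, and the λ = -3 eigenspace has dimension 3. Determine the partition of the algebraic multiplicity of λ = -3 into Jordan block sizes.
Block sizes for λ = -3: [2, 1, 1]

Step 1 — from the characteristic polynomial, algebraic multiplicity of λ = -3 is 4. From dim ker(A − (-3)·I) = 3, there are exactly 3 Jordan blocks for λ = -3.
Step 2 — from the minimal polynomial, the factor (x + 3)^2 tells us the largest block for λ = -3 has size 2.
Step 3 — with total size 4, 3 blocks, and largest block 2, the block sizes (in nonincreasing order) are [2, 1, 1].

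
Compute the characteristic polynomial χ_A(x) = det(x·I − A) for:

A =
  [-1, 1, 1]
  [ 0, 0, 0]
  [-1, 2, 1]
x^3

Expanding det(x·I − A) (e.g. by cofactor expansion or by noting that A is similar to its Jordan form J, which has the same characteristic polynomial as A) gives
  χ_A(x) = x^3
which factors as x^3. The eigenvalues (with algebraic multiplicities) are λ = 0 with multiplicity 3.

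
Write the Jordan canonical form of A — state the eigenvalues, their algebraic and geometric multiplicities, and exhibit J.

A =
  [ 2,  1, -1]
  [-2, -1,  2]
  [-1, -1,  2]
J_2(1) ⊕ J_1(1)

The characteristic polynomial is
  det(x·I − A) = x^3 - 3*x^2 + 3*x - 1 = (x - 1)^3

Eigenvalues and multiplicities (the geometric multiplicity of λ is n − rank(A − λI), which equals the number of Jordan blocks for λ):
  λ = 1: algebraic multiplicity = 3, geometric multiplicity = 2

Determining the block sizes for each eigenvalue:
  λ = 1: 2 blocks summing to 3 forces exactly one block of size 2 and the rest size 1 → block sizes [2, 1]

Assembling the blocks gives a Jordan form
J =
  [1, 1, 0]
  [0, 1, 0]
  [0, 0, 1]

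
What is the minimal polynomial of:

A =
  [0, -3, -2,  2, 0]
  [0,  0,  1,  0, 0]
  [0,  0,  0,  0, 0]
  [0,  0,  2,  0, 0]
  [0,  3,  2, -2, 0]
x^3

The characteristic polynomial is χ_A(x) = x^5, so the eigenvalues are known. The minimal polynomial is
  m_A(x) = Π_λ (x − λ)^{k_λ}
where k_λ is the size of the *largest* Jordan block for λ (equivalently, the smallest k with (A − λI)^k v = 0 for every generalised eigenvector v of λ).

  λ = 0: largest Jordan block has size 3, contributing (x − 0)^3

So m_A(x) = x^3 = x^3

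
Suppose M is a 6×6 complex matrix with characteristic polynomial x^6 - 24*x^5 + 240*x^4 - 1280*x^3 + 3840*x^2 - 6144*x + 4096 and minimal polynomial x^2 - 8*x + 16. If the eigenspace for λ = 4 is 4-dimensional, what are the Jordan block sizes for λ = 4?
Block sizes for λ = 4: [2, 2, 1, 1]

Step 1 — from the characteristic polynomial, algebraic multiplicity of λ = 4 is 6. From dim ker(M − (4)·I) = 4, there are exactly 4 Jordan blocks for λ = 4.
Step 2 — from the minimal polynomial, the factor (x − 4)^2 tells us the largest block for λ = 4 has size 2.
Step 3 — with total size 6, 4 blocks, and largest block 2, the block sizes (in nonincreasing order) are [2, 2, 1, 1].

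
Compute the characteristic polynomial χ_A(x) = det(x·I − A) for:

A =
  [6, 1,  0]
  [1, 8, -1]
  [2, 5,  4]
x^3 - 18*x^2 + 108*x - 216

Expanding det(x·I − A) (e.g. by cofactor expansion or by noting that A is similar to its Jordan form J, which has the same characteristic polynomial as A) gives
  χ_A(x) = x^3 - 18*x^2 + 108*x - 216
which factors as (x - 6)^3. The eigenvalues (with algebraic multiplicities) are λ = 6 with multiplicity 3.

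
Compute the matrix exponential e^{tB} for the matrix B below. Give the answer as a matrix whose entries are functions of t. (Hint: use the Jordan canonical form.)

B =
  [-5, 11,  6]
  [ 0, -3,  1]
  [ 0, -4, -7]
e^{tB} =
  [exp(-5*t), -t^2*exp(-5*t) + 11*t*exp(-5*t), -t^2*exp(-5*t)/2 + 6*t*exp(-5*t)]
  [0, 2*t*exp(-5*t) + exp(-5*t), t*exp(-5*t)]
  [0, -4*t*exp(-5*t), -2*t*exp(-5*t) + exp(-5*t)]

Strategy: write B = P · J · P⁻¹ where J is a Jordan canonical form, so e^{tB} = P · e^{tJ} · P⁻¹, and e^{tJ} can be computed block-by-block.

B has Jordan form
J =
  [-5,  1,  0]
  [ 0, -5,  1]
  [ 0,  0, -5]
(up to reordering of blocks).

Per-block formulas:
  For a 3×3 Jordan block J_3(-5): exp(t · J_3(-5)) = e^(-5t)·(I + t·N + (t^2/2)·N^2), where N is the 3×3 nilpotent shift.

After assembling e^{tJ} and conjugating by P, we get:

e^{tB} =
  [exp(-5*t), -t^2*exp(-5*t) + 11*t*exp(-5*t), -t^2*exp(-5*t)/2 + 6*t*exp(-5*t)]
  [0, 2*t*exp(-5*t) + exp(-5*t), t*exp(-5*t)]
  [0, -4*t*exp(-5*t), -2*t*exp(-5*t) + exp(-5*t)]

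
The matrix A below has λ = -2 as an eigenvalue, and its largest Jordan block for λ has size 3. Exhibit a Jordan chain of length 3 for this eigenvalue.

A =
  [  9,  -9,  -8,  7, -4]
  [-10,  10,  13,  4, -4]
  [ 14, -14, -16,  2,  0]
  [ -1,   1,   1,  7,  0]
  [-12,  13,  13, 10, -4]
A Jordan chain for λ = -2 of length 3:
v_1 = (2, 2, 0, 0, 1)ᵀ
v_2 = (3, 3, 0, 0, 1)ᵀ
v_3 = (1, 0, 1, 0, 0)ᵀ

Let N = A − (-2)·I. We want v_3 with N^3 v_3 = 0 but N^2 v_3 ≠ 0; then v_{j-1} := N · v_j for j = 3, …, 2.

Pick v_3 = (1, 0, 1, 0, 0)ᵀ.
Then v_2 = N · v_3 = (3, 3, 0, 0, 1)ᵀ.
Then v_1 = N · v_2 = (2, 2, 0, 0, 1)ᵀ.

Sanity check: (A − (-2)·I) v_1 = (0, 0, 0, 0, 0)ᵀ = 0. ✓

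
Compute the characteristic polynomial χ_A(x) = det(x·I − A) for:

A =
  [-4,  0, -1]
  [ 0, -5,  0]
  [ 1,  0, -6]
x^3 + 15*x^2 + 75*x + 125

Expanding det(x·I − A) (e.g. by cofactor expansion or by noting that A is similar to its Jordan form J, which has the same characteristic polynomial as A) gives
  χ_A(x) = x^3 + 15*x^2 + 75*x + 125
which factors as (x + 5)^3. The eigenvalues (with algebraic multiplicities) are λ = -5 with multiplicity 3.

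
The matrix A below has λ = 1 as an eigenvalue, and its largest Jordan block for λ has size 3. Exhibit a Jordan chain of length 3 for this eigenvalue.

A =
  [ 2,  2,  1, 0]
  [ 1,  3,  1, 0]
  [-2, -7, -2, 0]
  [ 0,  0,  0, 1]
A Jordan chain for λ = 1 of length 3:
v_1 = (1, 1, -3, 0)ᵀ
v_2 = (1, 1, -2, 0)ᵀ
v_3 = (1, 0, 0, 0)ᵀ

Let N = A − (1)·I. We want v_3 with N^3 v_3 = 0 but N^2 v_3 ≠ 0; then v_{j-1} := N · v_j for j = 3, …, 2.

Pick v_3 = (1, 0, 0, 0)ᵀ.
Then v_2 = N · v_3 = (1, 1, -2, 0)ᵀ.
Then v_1 = N · v_2 = (1, 1, -3, 0)ᵀ.

Sanity check: (A − (1)·I) v_1 = (0, 0, 0, 0)ᵀ = 0. ✓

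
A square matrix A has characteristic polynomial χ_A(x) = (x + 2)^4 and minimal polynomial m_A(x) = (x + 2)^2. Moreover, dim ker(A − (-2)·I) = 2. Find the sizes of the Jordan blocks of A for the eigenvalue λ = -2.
Block sizes for λ = -2: [2, 2]

Step 1 — from the characteristic polynomial, algebraic multiplicity of λ = -2 is 4. From dim ker(A − (-2)·I) = 2, there are exactly 2 Jordan blocks for λ = -2.
Step 2 — from the minimal polynomial, the factor (x + 2)^2 tells us the largest block for λ = -2 has size 2.
Step 3 — with total size 4, 2 blocks, and largest block 2, the block sizes (in nonincreasing order) are [2, 2].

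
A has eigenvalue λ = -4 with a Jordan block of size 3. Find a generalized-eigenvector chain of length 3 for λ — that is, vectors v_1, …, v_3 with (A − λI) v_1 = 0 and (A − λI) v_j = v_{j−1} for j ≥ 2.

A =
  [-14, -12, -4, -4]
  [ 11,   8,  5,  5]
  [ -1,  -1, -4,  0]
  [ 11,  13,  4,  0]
A Jordan chain for λ = -4 of length 3:
v_1 = (0, 0, -1, 1)ᵀ
v_2 = (2, -1, 0, -2)ᵀ
v_3 = (1, -1, 0, 0)ᵀ

Let N = A − (-4)·I. We want v_3 with N^3 v_3 = 0 but N^2 v_3 ≠ 0; then v_{j-1} := N · v_j for j = 3, …, 2.

Pick v_3 = (1, -1, 0, 0)ᵀ.
Then v_2 = N · v_3 = (2, -1, 0, -2)ᵀ.
Then v_1 = N · v_2 = (0, 0, -1, 1)ᵀ.

Sanity check: (A − (-4)·I) v_1 = (0, 0, 0, 0)ᵀ = 0. ✓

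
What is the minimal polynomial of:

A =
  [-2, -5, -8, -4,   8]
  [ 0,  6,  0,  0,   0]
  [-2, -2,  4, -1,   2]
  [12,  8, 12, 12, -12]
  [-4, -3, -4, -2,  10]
x^2 - 12*x + 36

The characteristic polynomial is χ_A(x) = (x - 6)^5, so the eigenvalues are known. The minimal polynomial is
  m_A(x) = Π_λ (x − λ)^{k_λ}
where k_λ is the size of the *largest* Jordan block for λ (equivalently, the smallest k with (A − λI)^k v = 0 for every generalised eigenvector v of λ).

  λ = 6: largest Jordan block has size 2, contributing (x − 6)^2

So m_A(x) = (x - 6)^2 = x^2 - 12*x + 36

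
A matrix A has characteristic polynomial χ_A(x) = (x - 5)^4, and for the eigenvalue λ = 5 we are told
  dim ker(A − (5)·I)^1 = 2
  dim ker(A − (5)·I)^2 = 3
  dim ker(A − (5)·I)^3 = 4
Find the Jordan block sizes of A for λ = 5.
Block sizes for λ = 5: [3, 1]

From the dimensions of kernels of powers, the number of Jordan blocks of size at least j is d_j − d_{j−1} where d_j = dim ker(N^j) (with d_0 = 0). Computing the differences gives [2, 1, 1].
The number of blocks of size exactly k is (#blocks of size ≥ k) − (#blocks of size ≥ k + 1), so the partition is: 1 block(s) of size 1, 1 block(s) of size 3.
In nonincreasing order the block sizes are [3, 1].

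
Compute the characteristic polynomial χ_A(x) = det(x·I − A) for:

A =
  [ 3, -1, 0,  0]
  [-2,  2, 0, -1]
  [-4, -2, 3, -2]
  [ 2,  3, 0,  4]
x^4 - 12*x^3 + 54*x^2 - 108*x + 81

Expanding det(x·I − A) (e.g. by cofactor expansion or by noting that A is similar to its Jordan form J, which has the same characteristic polynomial as A) gives
  χ_A(x) = x^4 - 12*x^3 + 54*x^2 - 108*x + 81
which factors as (x - 3)^4. The eigenvalues (with algebraic multiplicities) are λ = 3 with multiplicity 4.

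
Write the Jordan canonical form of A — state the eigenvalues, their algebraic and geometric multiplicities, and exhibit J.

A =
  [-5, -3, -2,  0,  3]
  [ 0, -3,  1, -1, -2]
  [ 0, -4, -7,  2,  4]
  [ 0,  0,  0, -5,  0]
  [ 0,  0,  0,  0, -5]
J_3(-5) ⊕ J_1(-5) ⊕ J_1(-5)

The characteristic polynomial is
  det(x·I − A) = x^5 + 25*x^4 + 250*x^3 + 1250*x^2 + 3125*x + 3125 = (x + 5)^5

Eigenvalues and multiplicities (the geometric multiplicity of λ is n − rank(A − λI), which equals the number of Jordan blocks for λ):
  λ = -5: algebraic multiplicity = 5, geometric multiplicity = 3

Determining the block sizes for each eigenvalue:
  λ = -5: with am = 5 and gm = 3, the partition is not yet determined (e.g. several partitions of 5 into 3 parts exist). Let N = A − (-5)·I. Computing rank(N^1) = 2, rank(N^2) = 1, rank(N^3) = 0; the number of blocks of size ≥ j is rank(N^{j−1}) − rank(N^j), giving [3, 1, 1]. So we have 1 block(s) of size 3, 2 block(s) of size 1 → block sizes [3, 1, 1]

Assembling the blocks gives a Jordan form
J =
  [-5,  1,  0,  0,  0]
  [ 0, -5,  1,  0,  0]
  [ 0,  0, -5,  0,  0]
  [ 0,  0,  0, -5,  0]
  [ 0,  0,  0,  0, -5]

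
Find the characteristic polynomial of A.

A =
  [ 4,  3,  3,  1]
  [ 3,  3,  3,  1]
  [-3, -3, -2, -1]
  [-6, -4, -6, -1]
x^4 - 4*x^3 + 6*x^2 - 4*x + 1

Expanding det(x·I − A) (e.g. by cofactor expansion or by noting that A is similar to its Jordan form J, which has the same characteristic polynomial as A) gives
  χ_A(x) = x^4 - 4*x^3 + 6*x^2 - 4*x + 1
which factors as (x - 1)^4. The eigenvalues (with algebraic multiplicities) are λ = 1 with multiplicity 4.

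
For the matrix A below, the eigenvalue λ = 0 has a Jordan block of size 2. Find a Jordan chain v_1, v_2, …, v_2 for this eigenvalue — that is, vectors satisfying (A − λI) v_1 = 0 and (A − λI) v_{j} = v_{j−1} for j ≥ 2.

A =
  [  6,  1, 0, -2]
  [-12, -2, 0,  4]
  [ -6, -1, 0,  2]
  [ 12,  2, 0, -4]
A Jordan chain for λ = 0 of length 2:
v_1 = (6, -12, -6, 12)ᵀ
v_2 = (1, 0, 0, 0)ᵀ

Let N = A − (0)·I. We want v_2 with N^2 v_2 = 0 but N^1 v_2 ≠ 0; then v_{j-1} := N · v_j for j = 2, …, 2.

Pick v_2 = (1, 0, 0, 0)ᵀ.
Then v_1 = N · v_2 = (6, -12, -6, 12)ᵀ.

Sanity check: (A − (0)·I) v_1 = (0, 0, 0, 0)ᵀ = 0. ✓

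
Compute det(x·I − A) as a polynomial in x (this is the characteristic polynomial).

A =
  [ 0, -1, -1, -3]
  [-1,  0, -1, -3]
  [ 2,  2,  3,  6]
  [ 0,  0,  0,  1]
x^4 - 4*x^3 + 6*x^2 - 4*x + 1

Expanding det(x·I − A) (e.g. by cofactor expansion or by noting that A is similar to its Jordan form J, which has the same characteristic polynomial as A) gives
  χ_A(x) = x^4 - 4*x^3 + 6*x^2 - 4*x + 1
which factors as (x - 1)^4. The eigenvalues (with algebraic multiplicities) are λ = 1 with multiplicity 4.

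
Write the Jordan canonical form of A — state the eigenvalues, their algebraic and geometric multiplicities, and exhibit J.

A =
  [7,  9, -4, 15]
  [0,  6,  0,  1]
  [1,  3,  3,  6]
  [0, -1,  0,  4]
J_2(5) ⊕ J_2(5)

The characteristic polynomial is
  det(x·I − A) = x^4 - 20*x^3 + 150*x^2 - 500*x + 625 = (x - 5)^4

Eigenvalues and multiplicities (the geometric multiplicity of λ is n − rank(A − λI), which equals the number of Jordan blocks for λ):
  λ = 5: algebraic multiplicity = 4, geometric multiplicity = 2

Determining the block sizes for each eigenvalue:
  λ = 5: with am = 4 and gm = 2, the partition is not yet determined (e.g. several partitions of 4 into 2 parts exist). Let N = A − (5)·I. Computing rank(N^1) = 2, rank(N^2) = 0; the number of blocks of size ≥ j is rank(N^{j−1}) − rank(N^j), giving [2, 2]. So we have 2 block(s) of size 2 → block sizes [2, 2]

Assembling the blocks gives a Jordan form
J =
  [5, 1, 0, 0]
  [0, 5, 0, 0]
  [0, 0, 5, 1]
  [0, 0, 0, 5]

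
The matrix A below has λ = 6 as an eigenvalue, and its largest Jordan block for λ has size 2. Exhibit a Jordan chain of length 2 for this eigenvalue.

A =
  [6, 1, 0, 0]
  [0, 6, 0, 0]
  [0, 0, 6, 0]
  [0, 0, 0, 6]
A Jordan chain for λ = 6 of length 2:
v_1 = (1, 0, 0, 0)ᵀ
v_2 = (0, 1, 0, 0)ᵀ

Let N = A − (6)·I. We want v_2 with N^2 v_2 = 0 but N^1 v_2 ≠ 0; then v_{j-1} := N · v_j for j = 2, …, 2.

Pick v_2 = (0, 1, 0, 0)ᵀ.
Then v_1 = N · v_2 = (1, 0, 0, 0)ᵀ.

Sanity check: (A − (6)·I) v_1 = (0, 0, 0, 0)ᵀ = 0. ✓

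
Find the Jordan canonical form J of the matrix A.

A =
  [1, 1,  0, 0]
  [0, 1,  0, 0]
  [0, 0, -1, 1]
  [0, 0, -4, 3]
J_2(1) ⊕ J_2(1)

The characteristic polynomial is
  det(x·I − A) = x^4 - 4*x^3 + 6*x^2 - 4*x + 1 = (x - 1)^4

Eigenvalues and multiplicities (the geometric multiplicity of λ is n − rank(A − λI), which equals the number of Jordan blocks for λ):
  λ = 1: algebraic multiplicity = 4, geometric multiplicity = 2

Determining the block sizes for each eigenvalue:
  λ = 1: with am = 4 and gm = 2, the partition is not yet determined (e.g. several partitions of 4 into 2 parts exist). Let N = A − (1)·I. Computing rank(N^1) = 2, rank(N^2) = 0; the number of blocks of size ≥ j is rank(N^{j−1}) − rank(N^j), giving [2, 2]. So we have 2 block(s) of size 2 → block sizes [2, 2]

Assembling the blocks gives a Jordan form
J =
  [1, 1, 0, 0]
  [0, 1, 0, 0]
  [0, 0, 1, 1]
  [0, 0, 0, 1]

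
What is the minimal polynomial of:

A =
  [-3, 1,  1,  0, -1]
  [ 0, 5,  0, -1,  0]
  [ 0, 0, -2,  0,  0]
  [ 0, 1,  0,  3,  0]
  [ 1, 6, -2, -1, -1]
x^5 - 2*x^4 - 20*x^3 + 8*x^2 + 128*x + 128

The characteristic polynomial is χ_A(x) = (x - 4)^2*(x + 2)^3, so the eigenvalues are known. The minimal polynomial is
  m_A(x) = Π_λ (x − λ)^{k_λ}
where k_λ is the size of the *largest* Jordan block for λ (equivalently, the smallest k with (A − λI)^k v = 0 for every generalised eigenvector v of λ).

  λ = -2: largest Jordan block has size 3, contributing (x + 2)^3
  λ = 4: largest Jordan block has size 2, contributing (x − 4)^2

So m_A(x) = (x - 4)^2*(x + 2)^3 = x^5 - 2*x^4 - 20*x^3 + 8*x^2 + 128*x + 128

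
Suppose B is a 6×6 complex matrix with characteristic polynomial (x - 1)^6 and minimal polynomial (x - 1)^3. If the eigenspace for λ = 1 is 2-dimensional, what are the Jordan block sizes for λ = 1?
Block sizes for λ = 1: [3, 3]

Step 1 — from the characteristic polynomial, algebraic multiplicity of λ = 1 is 6. From dim ker(B − (1)·I) = 2, there are exactly 2 Jordan blocks for λ = 1.
Step 2 — from the minimal polynomial, the factor (x − 1)^3 tells us the largest block for λ = 1 has size 3.
Step 3 — with total size 6, 2 blocks, and largest block 3, the block sizes (in nonincreasing order) are [3, 3].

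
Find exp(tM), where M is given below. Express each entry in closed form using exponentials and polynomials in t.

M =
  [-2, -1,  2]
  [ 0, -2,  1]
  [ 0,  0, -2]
e^{tM} =
  [exp(-2*t), -t*exp(-2*t), -t^2*exp(-2*t)/2 + 2*t*exp(-2*t)]
  [0, exp(-2*t), t*exp(-2*t)]
  [0, 0, exp(-2*t)]

Strategy: write M = P · J · P⁻¹ where J is a Jordan canonical form, so e^{tM} = P · e^{tJ} · P⁻¹, and e^{tJ} can be computed block-by-block.

M has Jordan form
J =
  [-2,  1,  0]
  [ 0, -2,  1]
  [ 0,  0, -2]
(up to reordering of blocks).

Per-block formulas:
  For a 3×3 Jordan block J_3(-2): exp(t · J_3(-2)) = e^(-2t)·(I + t·N + (t^2/2)·N^2), where N is the 3×3 nilpotent shift.

After assembling e^{tJ} and conjugating by P, we get:

e^{tM} =
  [exp(-2*t), -t*exp(-2*t), -t^2*exp(-2*t)/2 + 2*t*exp(-2*t)]
  [0, exp(-2*t), t*exp(-2*t)]
  [0, 0, exp(-2*t)]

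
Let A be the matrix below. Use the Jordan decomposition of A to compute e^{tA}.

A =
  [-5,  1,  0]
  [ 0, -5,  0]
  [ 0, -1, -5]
e^{tA} =
  [exp(-5*t), t*exp(-5*t), 0]
  [0, exp(-5*t), 0]
  [0, -t*exp(-5*t), exp(-5*t)]

Strategy: write A = P · J · P⁻¹ where J is a Jordan canonical form, so e^{tA} = P · e^{tJ} · P⁻¹, and e^{tJ} can be computed block-by-block.

A has Jordan form
J =
  [-5,  1,  0]
  [ 0, -5,  0]
  [ 0,  0, -5]
(up to reordering of blocks).

Per-block formulas:
  For a 2×2 Jordan block J_2(-5): exp(t · J_2(-5)) = e^(-5t)·(I + t·N), where N is the 2×2 nilpotent shift.
  For a 1×1 block at λ = -5: exp(t · [-5]) = [e^(-5t)].

After assembling e^{tJ} and conjugating by P, we get:

e^{tA} =
  [exp(-5*t), t*exp(-5*t), 0]
  [0, exp(-5*t), 0]
  [0, -t*exp(-5*t), exp(-5*t)]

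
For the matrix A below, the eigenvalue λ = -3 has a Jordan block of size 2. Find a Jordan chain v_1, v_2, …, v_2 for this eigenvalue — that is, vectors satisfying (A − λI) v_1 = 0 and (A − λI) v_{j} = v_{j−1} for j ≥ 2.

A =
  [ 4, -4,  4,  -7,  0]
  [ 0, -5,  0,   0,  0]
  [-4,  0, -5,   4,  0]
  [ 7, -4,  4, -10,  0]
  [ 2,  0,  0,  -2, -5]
A Jordan chain for λ = -3 of length 2:
v_1 = (-1, 0, 0, -1, 0)ᵀ
v_2 = (1, 0, -2, 0, 1)ᵀ

Let N = A − (-3)·I. We want v_2 with N^2 v_2 = 0 but N^1 v_2 ≠ 0; then v_{j-1} := N · v_j for j = 2, …, 2.

Pick v_2 = (1, 0, -2, 0, 1)ᵀ.
Then v_1 = N · v_2 = (-1, 0, 0, -1, 0)ᵀ.

Sanity check: (A − (-3)·I) v_1 = (0, 0, 0, 0, 0)ᵀ = 0. ✓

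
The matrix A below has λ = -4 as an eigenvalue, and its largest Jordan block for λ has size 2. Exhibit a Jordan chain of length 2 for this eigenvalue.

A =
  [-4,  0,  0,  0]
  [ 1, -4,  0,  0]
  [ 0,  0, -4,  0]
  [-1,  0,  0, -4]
A Jordan chain for λ = -4 of length 2:
v_1 = (0, 1, 0, -1)ᵀ
v_2 = (1, 0, 0, 0)ᵀ

Let N = A − (-4)·I. We want v_2 with N^2 v_2 = 0 but N^1 v_2 ≠ 0; then v_{j-1} := N · v_j for j = 2, …, 2.

Pick v_2 = (1, 0, 0, 0)ᵀ.
Then v_1 = N · v_2 = (0, 1, 0, -1)ᵀ.

Sanity check: (A − (-4)·I) v_1 = (0, 0, 0, 0)ᵀ = 0. ✓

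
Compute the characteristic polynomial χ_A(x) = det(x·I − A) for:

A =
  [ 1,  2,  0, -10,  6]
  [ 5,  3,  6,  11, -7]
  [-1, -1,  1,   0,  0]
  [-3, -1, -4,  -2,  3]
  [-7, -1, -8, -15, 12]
x^5 - 15*x^4 + 90*x^3 - 270*x^2 + 405*x - 243

Expanding det(x·I − A) (e.g. by cofactor expansion or by noting that A is similar to its Jordan form J, which has the same characteristic polynomial as A) gives
  χ_A(x) = x^5 - 15*x^4 + 90*x^3 - 270*x^2 + 405*x - 243
which factors as (x - 3)^5. The eigenvalues (with algebraic multiplicities) are λ = 3 with multiplicity 5.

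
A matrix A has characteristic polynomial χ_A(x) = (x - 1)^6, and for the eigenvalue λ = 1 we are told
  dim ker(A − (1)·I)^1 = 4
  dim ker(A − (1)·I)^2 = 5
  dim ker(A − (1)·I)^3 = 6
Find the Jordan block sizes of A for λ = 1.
Block sizes for λ = 1: [3, 1, 1, 1]

From the dimensions of kernels of powers, the number of Jordan blocks of size at least j is d_j − d_{j−1} where d_j = dim ker(N^j) (with d_0 = 0). Computing the differences gives [4, 1, 1].
The number of blocks of size exactly k is (#blocks of size ≥ k) − (#blocks of size ≥ k + 1), so the partition is: 3 block(s) of size 1, 1 block(s) of size 3.
In nonincreasing order the block sizes are [3, 1, 1, 1].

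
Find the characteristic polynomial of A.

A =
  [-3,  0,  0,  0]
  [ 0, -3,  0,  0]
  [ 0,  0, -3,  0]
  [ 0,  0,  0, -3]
x^4 + 12*x^3 + 54*x^2 + 108*x + 81

Expanding det(x·I − A) (e.g. by cofactor expansion or by noting that A is similar to its Jordan form J, which has the same characteristic polynomial as A) gives
  χ_A(x) = x^4 + 12*x^3 + 54*x^2 + 108*x + 81
which factors as (x + 3)^4. The eigenvalues (with algebraic multiplicities) are λ = -3 with multiplicity 4.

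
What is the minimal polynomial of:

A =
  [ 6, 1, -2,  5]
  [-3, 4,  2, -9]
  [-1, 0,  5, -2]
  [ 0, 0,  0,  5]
x^3 - 15*x^2 + 75*x - 125

The characteristic polynomial is χ_A(x) = (x - 5)^4, so the eigenvalues are known. The minimal polynomial is
  m_A(x) = Π_λ (x − λ)^{k_λ}
where k_λ is the size of the *largest* Jordan block for λ (equivalently, the smallest k with (A − λI)^k v = 0 for every generalised eigenvector v of λ).

  λ = 5: largest Jordan block has size 3, contributing (x − 5)^3

So m_A(x) = (x - 5)^3 = x^3 - 15*x^2 + 75*x - 125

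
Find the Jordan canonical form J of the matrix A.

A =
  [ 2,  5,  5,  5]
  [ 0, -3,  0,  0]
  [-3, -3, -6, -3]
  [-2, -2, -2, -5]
J_2(-3) ⊕ J_1(-3) ⊕ J_1(-3)

The characteristic polynomial is
  det(x·I − A) = x^4 + 12*x^3 + 54*x^2 + 108*x + 81 = (x + 3)^4

Eigenvalues and multiplicities (the geometric multiplicity of λ is n − rank(A − λI), which equals the number of Jordan blocks for λ):
  λ = -3: algebraic multiplicity = 4, geometric multiplicity = 3

Determining the block sizes for each eigenvalue:
  λ = -3: 3 blocks summing to 4 forces exactly one block of size 2 and the rest size 1 → block sizes [2, 1, 1]

Assembling the blocks gives a Jordan form
J =
  [-3,  1,  0,  0]
  [ 0, -3,  0,  0]
  [ 0,  0, -3,  0]
  [ 0,  0,  0, -3]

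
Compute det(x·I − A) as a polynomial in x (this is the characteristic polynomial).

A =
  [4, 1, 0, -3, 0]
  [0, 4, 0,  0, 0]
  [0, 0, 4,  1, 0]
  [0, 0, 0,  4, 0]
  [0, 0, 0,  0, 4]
x^5 - 20*x^4 + 160*x^3 - 640*x^2 + 1280*x - 1024

Expanding det(x·I − A) (e.g. by cofactor expansion or by noting that A is similar to its Jordan form J, which has the same characteristic polynomial as A) gives
  χ_A(x) = x^5 - 20*x^4 + 160*x^3 - 640*x^2 + 1280*x - 1024
which factors as (x - 4)^5. The eigenvalues (with algebraic multiplicities) are λ = 4 with multiplicity 5.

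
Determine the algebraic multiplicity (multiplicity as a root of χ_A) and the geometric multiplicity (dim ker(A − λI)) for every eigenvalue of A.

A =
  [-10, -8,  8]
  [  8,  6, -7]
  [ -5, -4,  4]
λ = 0: alg = 3, geom = 1

Step 1 — factor the characteristic polynomial to read off the algebraic multiplicities:
  χ_A(x) = x^3

Step 2 — compute geometric multiplicities via the rank-nullity identity g(λ) = n − rank(A − λI):
  rank(A − (0)·I) = 2, so dim ker(A − (0)·I) = n − 2 = 1

Summary:
  λ = 0: algebraic multiplicity = 3, geometric multiplicity = 1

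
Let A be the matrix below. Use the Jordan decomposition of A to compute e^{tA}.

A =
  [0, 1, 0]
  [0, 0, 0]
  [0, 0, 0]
e^{tA} =
  [1, t, 0]
  [0, 1, 0]
  [0, 0, 1]

Strategy: write A = P · J · P⁻¹ where J is a Jordan canonical form, so e^{tA} = P · e^{tJ} · P⁻¹, and e^{tJ} can be computed block-by-block.

A has Jordan form
J =
  [0, 1, 0]
  [0, 0, 0]
  [0, 0, 0]
(up to reordering of blocks).

Per-block formulas:
  For a 2×2 Jordan block J_2(0): exp(t · J_2(0)) = e^(0t)·(I + t·N), where N is the 2×2 nilpotent shift.
  For a 1×1 block at λ = 0: exp(t · [0]) = [e^(0t)].

After assembling e^{tJ} and conjugating by P, we get:

e^{tA} =
  [1, t, 0]
  [0, 1, 0]
  [0, 0, 1]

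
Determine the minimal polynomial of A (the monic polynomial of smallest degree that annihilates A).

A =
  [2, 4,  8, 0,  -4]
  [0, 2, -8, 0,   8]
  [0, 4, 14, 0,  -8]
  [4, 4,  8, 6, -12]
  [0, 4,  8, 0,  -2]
x^2 - 8*x + 12

The characteristic polynomial is χ_A(x) = (x - 6)^3*(x - 2)^2, so the eigenvalues are known. The minimal polynomial is
  m_A(x) = Π_λ (x − λ)^{k_λ}
where k_λ is the size of the *largest* Jordan block for λ (equivalently, the smallest k with (A − λI)^k v = 0 for every generalised eigenvector v of λ).

  λ = 2: largest Jordan block has size 1, contributing (x − 2)
  λ = 6: largest Jordan block has size 1, contributing (x − 6)

So m_A(x) = (x - 6)*(x - 2) = x^2 - 8*x + 12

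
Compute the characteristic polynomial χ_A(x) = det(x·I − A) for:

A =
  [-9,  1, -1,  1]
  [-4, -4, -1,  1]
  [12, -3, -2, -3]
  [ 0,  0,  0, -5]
x^4 + 20*x^3 + 150*x^2 + 500*x + 625

Expanding det(x·I − A) (e.g. by cofactor expansion or by noting that A is similar to its Jordan form J, which has the same characteristic polynomial as A) gives
  χ_A(x) = x^4 + 20*x^3 + 150*x^2 + 500*x + 625
which factors as (x + 5)^4. The eigenvalues (with algebraic multiplicities) are λ = -5 with multiplicity 4.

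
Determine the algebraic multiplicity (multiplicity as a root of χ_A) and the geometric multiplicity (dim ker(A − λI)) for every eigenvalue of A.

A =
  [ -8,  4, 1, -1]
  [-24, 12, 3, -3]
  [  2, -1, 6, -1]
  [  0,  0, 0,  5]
λ = 0: alg = 1, geom = 1; λ = 5: alg = 3, geom = 2

Step 1 — factor the characteristic polynomial to read off the algebraic multiplicities:
  χ_A(x) = x*(x - 5)^3

Step 2 — compute geometric multiplicities via the rank-nullity identity g(λ) = n − rank(A − λI):
  rank(A − (0)·I) = 3, so dim ker(A − (0)·I) = n − 3 = 1
  rank(A − (5)·I) = 2, so dim ker(A − (5)·I) = n − 2 = 2

Summary:
  λ = 0: algebraic multiplicity = 1, geometric multiplicity = 1
  λ = 5: algebraic multiplicity = 3, geometric multiplicity = 2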